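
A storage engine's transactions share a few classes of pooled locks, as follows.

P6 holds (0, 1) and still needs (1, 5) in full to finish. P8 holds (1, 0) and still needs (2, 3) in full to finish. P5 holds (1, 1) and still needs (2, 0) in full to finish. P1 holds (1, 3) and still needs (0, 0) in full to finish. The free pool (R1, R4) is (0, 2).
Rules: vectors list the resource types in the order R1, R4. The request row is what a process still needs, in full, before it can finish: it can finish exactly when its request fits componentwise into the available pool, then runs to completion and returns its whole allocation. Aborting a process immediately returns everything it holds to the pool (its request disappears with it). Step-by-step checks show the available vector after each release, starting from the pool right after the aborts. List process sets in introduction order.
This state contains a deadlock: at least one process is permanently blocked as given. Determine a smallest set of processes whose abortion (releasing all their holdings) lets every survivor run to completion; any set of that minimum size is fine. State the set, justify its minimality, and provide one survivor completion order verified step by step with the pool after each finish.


Minimum abort set: P8.
Key observation: the deadlocked P5 becomes finishable only because P8 released (1, 0); it completes at step 3 below.
No smaller set exists: with zero aborts the deadlock remains.
One survivor order: P1, P6, P5. Verifying each step (post-abort pool first):
  pool = (1, 2)
  P1: need (0, 0) fits (1, 2); releases (1, 3), pool now (2, 5)
  P6: need (1, 5) fits (2, 5); releases (0, 1), pool now (2, 6)
  P5: need (2, 0) fits (2, 6); releases (1, 1), pool now (3, 7)


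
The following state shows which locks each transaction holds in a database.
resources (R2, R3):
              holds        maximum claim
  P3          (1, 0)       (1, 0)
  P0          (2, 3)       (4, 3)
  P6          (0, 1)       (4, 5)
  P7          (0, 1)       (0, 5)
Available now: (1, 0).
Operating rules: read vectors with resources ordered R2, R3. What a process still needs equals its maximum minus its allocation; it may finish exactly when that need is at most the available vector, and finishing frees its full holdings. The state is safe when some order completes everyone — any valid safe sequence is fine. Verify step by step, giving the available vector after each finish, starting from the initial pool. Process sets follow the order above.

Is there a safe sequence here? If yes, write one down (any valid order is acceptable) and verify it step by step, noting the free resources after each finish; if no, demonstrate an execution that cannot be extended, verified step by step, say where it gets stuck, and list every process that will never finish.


The state is UNSAFE.
Key observation: once P3, P0 finish, the pool peaks at (4, 3) — and every remaining process still needs more R3 than that.
The run P3, P0 cannot be extended any further. Step-by-step check:
  pool = (1, 0)
  run P3 (needs (0, 0), free (1, 0)); after release of (1, 0) the pool is (2, 0)
  run P0 (needs (2, 0), free (2, 0)); after release of (2, 3) the pool is (4, 3)
  P6 cannot run: need (4, 4) vs free (4, 3) (insufficient R3)
  P7 cannot run: need (0, 4) vs free (4, 3) (insufficient R3)
Never able to finish: P6 and P7.


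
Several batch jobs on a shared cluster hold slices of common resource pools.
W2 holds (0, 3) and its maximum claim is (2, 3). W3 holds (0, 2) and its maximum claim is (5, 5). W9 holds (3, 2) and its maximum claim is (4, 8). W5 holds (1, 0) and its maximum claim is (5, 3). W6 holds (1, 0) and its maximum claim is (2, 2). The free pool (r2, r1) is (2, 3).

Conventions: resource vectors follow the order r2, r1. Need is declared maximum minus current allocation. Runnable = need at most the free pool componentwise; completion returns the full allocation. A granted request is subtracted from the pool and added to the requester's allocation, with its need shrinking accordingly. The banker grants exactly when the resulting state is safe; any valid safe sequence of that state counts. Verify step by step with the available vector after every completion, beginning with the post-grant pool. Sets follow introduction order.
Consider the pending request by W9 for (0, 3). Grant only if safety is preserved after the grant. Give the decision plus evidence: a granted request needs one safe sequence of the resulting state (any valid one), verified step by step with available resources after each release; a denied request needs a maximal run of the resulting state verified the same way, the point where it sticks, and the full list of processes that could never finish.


GRANT — the state after the grant stays safe, e.g. via W2, W9, W5, W3, W6.
Key observation: after the grant the pool drops to (2, 0), which still lets W2 finish first and unwind the rest.
Step-by-step check of the post-grant state:
  pool = (2, 0)
  run W2 (needs (2, 0), free (2, 0)); after release of (0, 3) the pool is (2, 3)
  run W9 (needs (1, 3), free (2, 3)); after release of (3, 5) the pool is (5, 8)
  run W5 (needs (4, 3), free (5, 8)); after release of (1, 0) the pool is (6, 8)
  run W3 (needs (5, 3), free (6, 8)); after release of (0, 2) the pool is (6, 10)
  run W6 (needs (1, 2), free (6, 10)); after release of (1, 0) the pool is (7, 10)


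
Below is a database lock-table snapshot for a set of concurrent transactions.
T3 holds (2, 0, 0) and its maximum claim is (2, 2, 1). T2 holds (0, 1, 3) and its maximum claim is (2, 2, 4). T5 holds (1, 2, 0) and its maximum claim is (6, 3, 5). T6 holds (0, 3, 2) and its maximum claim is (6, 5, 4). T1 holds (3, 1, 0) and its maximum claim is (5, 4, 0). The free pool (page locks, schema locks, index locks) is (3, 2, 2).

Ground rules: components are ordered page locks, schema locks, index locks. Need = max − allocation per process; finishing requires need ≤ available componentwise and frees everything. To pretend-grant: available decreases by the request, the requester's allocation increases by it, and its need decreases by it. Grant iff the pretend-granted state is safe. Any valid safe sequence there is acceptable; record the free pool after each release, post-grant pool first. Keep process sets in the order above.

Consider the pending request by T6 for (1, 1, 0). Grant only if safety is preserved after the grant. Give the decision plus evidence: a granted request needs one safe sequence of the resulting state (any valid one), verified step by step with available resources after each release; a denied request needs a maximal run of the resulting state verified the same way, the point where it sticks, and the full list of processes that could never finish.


DENY. Granting would leave the state unsafe.
Key observation: after T2, T3 the pool peaks at (4, 2, 5), and each blocked process is short somewhere: T5 on page locks; T6 on page locks; T1 on schema locks.
On the post-grant state, T2, T3 is a maximal run — nothing extends it. Step-by-step check:
  pool = (2, 1, 2)
  T2 needs (2, 1, 1) <= (2, 1, 2) -> finishes; pool += (0, 1, 3) = (2, 2, 5)
  T3 needs (0, 2, 1) <= (2, 2, 5) -> finishes; pool += (2, 0, 0) = (4, 2, 5)
  blocked: T5 wants (5, 1, 5), pool (4, 2, 5) — not enough page locks
  blocked: T6 wants (5, 1, 2), pool (4, 2, 5) — not enough page locks
  blocked: T1 wants (2, 3, 0), pool (4, 2, 5) — not enough schema locks
Had the request been granted, T5, T6 and T1 could never finish.


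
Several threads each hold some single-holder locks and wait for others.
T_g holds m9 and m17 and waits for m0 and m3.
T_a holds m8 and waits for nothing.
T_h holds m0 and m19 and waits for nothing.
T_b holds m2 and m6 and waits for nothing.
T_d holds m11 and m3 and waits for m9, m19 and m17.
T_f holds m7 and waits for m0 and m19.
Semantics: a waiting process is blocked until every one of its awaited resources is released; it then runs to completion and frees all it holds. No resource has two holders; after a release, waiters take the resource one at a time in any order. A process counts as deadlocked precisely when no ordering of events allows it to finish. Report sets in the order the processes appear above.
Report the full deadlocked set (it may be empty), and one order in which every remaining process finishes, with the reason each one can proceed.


The deadlocked set is T_g and T_d.
Key observation: along T_g -> T_d -> T_g, each member waits on what the next one holds — a deadlock; no other process is dragged down with it.
One completion order for the rest: T_h, T_f, T_a, T_b.
Step-by-step check:
  T_h: no waits; runs immediately, freeing m0 and m19
  T_f waits on m0 and m19 — all released -> runs and releases m7
  T_a: no waits; runs immediately, freeing m8
  T_b: no waits; runs immediately, freeing m2 and m6


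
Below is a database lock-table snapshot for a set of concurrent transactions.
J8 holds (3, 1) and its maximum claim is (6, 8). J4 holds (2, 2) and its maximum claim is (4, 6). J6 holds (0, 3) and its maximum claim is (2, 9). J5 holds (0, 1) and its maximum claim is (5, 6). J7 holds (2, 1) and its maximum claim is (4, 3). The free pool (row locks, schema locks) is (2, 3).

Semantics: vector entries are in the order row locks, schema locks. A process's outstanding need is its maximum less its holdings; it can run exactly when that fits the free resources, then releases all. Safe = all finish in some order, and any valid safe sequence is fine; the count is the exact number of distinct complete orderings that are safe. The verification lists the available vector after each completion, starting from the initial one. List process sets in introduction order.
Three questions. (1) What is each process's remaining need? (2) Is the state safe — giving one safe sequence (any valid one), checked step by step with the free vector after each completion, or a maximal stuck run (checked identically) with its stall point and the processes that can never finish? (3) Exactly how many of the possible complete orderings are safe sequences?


(1) Need matrix, components ordered row locks, schema locks:
  J8: (3, 7)
  J4: (2, 4)
  J6: (2, 6)
  J5: (5, 5)
  J7: (2, 2)
(2) SAFE, for example via the order J7, J4, J6, J8, J5.
Key observation: the order's first zero-slack moment is J7 ((2, 2) needed, (2, 3) free — a requested resource with nothing to spare).
Check, step by step:
  pool = (2, 3)
  J7 needs (2, 2) <= (2, 3) -> finishes; pool += (2, 1) = (4, 4)
  J4 needs (2, 4) <= (4, 4) -> finishes; pool += (2, 2) = (6, 6)
  J6 needs (2, 6) <= (6, 6) -> finishes; pool += (0, 3) = (6, 9)
  J8 needs (3, 7) <= (6, 9) -> finishes; pool += (3, 1) = (9, 10)
  J5 needs (5, 5) <= (9, 10) -> finishes; pool += (0, 1) = (9, 11)
(3) Precisely 4 of the possible complete orderings are safe sequences.


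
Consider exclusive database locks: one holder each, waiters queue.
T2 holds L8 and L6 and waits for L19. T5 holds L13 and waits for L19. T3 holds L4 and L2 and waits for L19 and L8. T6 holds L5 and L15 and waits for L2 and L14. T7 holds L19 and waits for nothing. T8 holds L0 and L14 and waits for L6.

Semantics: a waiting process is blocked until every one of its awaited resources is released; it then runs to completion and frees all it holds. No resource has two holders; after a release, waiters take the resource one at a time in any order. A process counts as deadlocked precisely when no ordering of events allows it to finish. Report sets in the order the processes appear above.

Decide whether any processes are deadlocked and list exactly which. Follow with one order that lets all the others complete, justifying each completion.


Nothing here is deadlocked.
Key observation: the wait graph is acyclic; completion cascades from the unblocked processes through everyone else.
One completion order for the rest: T7, T2, T3, T8, T5, T6.
Step-by-step check:
  T7: no waits; runs immediately, freeing L19
  run T2 (all its waits — L19 — are resolved); releases L8 and L6
  run T3 (all its waits — L19 and L8 — are resolved); releases L4 and L2
  run T8 (all its waits — L6 — are resolved); releases L0 and L14
  run T5 (all its waits — L19 — are resolved); releases L13
  run T6 (all its waits — L2 and L14 — are resolved); releases L5 and L15


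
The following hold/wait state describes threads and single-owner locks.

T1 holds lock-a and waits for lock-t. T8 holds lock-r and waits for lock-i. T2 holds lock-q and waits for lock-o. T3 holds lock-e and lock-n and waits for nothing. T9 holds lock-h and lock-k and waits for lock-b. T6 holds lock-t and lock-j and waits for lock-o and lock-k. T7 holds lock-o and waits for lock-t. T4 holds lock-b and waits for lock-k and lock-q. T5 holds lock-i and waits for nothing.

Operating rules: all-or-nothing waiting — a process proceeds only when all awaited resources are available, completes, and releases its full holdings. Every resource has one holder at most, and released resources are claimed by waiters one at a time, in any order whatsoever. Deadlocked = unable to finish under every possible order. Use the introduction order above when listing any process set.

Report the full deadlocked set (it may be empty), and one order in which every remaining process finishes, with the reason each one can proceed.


Deadlocked: T1, T2, T9, T6, T7 and T4.
Key observation: the knot is the closed ring of waits T6 -> T9 -> T4 -> T2 -> T7 -> T6; T1 waits into the deadlock from upstream.
The rest can finish in the order T3, T5, T8.
Check, step by step:
  T3: no waits; runs immediately, freeing lock-e and lock-n
  T5: no waits; runs immediately, freeing lock-i
  T8: everything it awaited (lock-i) is free; runs, freeing lock-r


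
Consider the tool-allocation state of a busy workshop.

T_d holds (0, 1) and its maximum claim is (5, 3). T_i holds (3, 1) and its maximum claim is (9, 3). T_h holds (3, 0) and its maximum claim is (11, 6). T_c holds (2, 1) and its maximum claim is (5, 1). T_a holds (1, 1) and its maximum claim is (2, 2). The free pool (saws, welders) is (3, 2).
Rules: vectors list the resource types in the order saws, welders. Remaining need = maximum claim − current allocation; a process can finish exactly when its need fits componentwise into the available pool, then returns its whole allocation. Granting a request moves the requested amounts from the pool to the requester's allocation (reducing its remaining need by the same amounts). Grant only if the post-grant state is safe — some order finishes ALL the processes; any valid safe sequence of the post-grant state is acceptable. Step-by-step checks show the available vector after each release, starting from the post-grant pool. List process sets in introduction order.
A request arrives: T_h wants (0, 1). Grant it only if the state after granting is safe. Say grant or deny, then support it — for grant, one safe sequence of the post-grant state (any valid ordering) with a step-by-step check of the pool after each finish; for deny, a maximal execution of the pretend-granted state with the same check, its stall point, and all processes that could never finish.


GRANT. The post-grant state is safe; one safe sequence: T_a, T_c, T_d, T_i, T_h.
Key observation: with (3, 1) left after the transfer, T_a can run at once — the state stays safe.
Verifying the post-grant state step by step:
  pool = (3, 1)
  run T_a (needs (1, 1), free (3, 1)); after release of (1, 1) the pool is (4, 2)
  run T_c (needs (3, 0), free (4, 2)); after release of (2, 1) the pool is (6, 3)
  run T_d (needs (5, 2), free (6, 3)); after release of (0, 1) the pool is (6, 4)
  run T_i (needs (6, 2), free (6, 4)); after release of (3, 1) the pool is (9, 5)
  run T_h (needs (8, 5), free (9, 5)); after release of (3, 1) the pool is (12, 6)


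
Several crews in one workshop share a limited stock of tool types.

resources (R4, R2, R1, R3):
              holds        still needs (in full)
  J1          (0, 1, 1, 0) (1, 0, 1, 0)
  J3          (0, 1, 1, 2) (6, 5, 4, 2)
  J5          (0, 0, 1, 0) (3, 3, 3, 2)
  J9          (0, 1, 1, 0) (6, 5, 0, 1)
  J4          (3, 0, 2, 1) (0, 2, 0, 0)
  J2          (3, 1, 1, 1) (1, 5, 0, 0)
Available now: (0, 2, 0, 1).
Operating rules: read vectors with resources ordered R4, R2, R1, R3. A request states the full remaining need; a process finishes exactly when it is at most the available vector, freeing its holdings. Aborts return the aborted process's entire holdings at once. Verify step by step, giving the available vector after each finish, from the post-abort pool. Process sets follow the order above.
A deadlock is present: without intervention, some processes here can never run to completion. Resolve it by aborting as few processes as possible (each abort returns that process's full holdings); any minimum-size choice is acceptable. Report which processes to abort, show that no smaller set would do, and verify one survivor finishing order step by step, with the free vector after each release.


The answer: abort J3 and J9.
Key observation: J2 had no path to completion before; after the abort of J3 and J9 ((0, 2, 2, 2) returned), step 4 is where it fits.
No one abort is enough; case by case: J1 alone leaves J3 blocked (short on R4 and R2); J3 alone leaves J9 blocked (short on R4 and R2); J5 alone leaves J3 blocked (short on R4 and R2); J9 alone leaves J3 blocked (short on R4 and R2); J4 alone leaves J3 blocked (short on R4 and R2); J2 alone leaves J3 blocked (short on R2).
One survivor order: J4, J5, J1, J2. Step-by-step check (post-abort pool first):
  pool = (0, 4, 2, 3)
  J4: need (0, 2, 0, 0) fits (0, 4, 2, 3); releases (3, 0, 2, 1), pool now (3, 4, 4, 4)
  J5: need (3, 3, 3, 2) fits (3, 4, 4, 4); releases (0, 0, 1, 0), pool now (3, 4, 5, 4)
  J1: need (1, 0, 1, 0) fits (3, 4, 5, 4); releases (0, 1, 1, 0), pool now (3, 5, 6, 4)
  J2: need (1, 5, 0, 0) fits (3, 5, 6, 4); releases (3, 1, 1, 1), pool now (6, 6, 7, 5)


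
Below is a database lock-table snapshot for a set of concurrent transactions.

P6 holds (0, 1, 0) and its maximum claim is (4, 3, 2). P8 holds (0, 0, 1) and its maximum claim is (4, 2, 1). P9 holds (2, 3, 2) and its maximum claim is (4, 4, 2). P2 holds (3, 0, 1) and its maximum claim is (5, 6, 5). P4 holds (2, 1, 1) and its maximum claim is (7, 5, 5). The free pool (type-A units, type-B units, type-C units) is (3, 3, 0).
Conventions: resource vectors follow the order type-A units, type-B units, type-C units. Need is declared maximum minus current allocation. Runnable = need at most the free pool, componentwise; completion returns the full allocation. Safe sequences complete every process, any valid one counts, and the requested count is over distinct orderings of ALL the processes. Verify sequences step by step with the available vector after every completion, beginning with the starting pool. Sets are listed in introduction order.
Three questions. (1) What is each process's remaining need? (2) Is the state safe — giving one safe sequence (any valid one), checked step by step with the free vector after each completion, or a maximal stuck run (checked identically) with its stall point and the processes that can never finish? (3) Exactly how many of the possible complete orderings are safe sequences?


(1) Outstanding need per process (order type-A units, type-B units, type-C units):
  P6: (4, 2, 2)
  P8: (4, 2, 0)
  P9: (2, 1, 0)
  P2: (2, 6, 4)
  P4: (5, 4, 4)
(2) UNSAFE.
Key observation: once P9, P8, P6 finish, the pool peaks at (5, 7, 3) — and every remaining process still needs more type-C units than that.
Going as far as possible: P9, P8, P6; after that, nothing fits. Verifying each step:
  pool = (3, 3, 0)
  P9: need (2, 1, 0) fits (3, 3, 0); releases (2, 3, 2), pool now (5, 6, 2)
  P8: need (4, 2, 0) fits (5, 6, 2); releases (0, 0, 1), pool now (5, 6, 3)
  P6: need (4, 2, 2) fits (5, 6, 3); releases (0, 1, 0), pool now (5, 7, 3)
  P2 cannot run: need (2, 6, 4) vs free (5, 7, 3) (insufficient type-C units)
  P4 cannot run: need (5, 4, 4) vs free (5, 7, 3) (insufficient type-C units)
Processes that can never finish: P2 and P4.
(3) The exact count: 0 of the possible complete orderings are safe sequences.


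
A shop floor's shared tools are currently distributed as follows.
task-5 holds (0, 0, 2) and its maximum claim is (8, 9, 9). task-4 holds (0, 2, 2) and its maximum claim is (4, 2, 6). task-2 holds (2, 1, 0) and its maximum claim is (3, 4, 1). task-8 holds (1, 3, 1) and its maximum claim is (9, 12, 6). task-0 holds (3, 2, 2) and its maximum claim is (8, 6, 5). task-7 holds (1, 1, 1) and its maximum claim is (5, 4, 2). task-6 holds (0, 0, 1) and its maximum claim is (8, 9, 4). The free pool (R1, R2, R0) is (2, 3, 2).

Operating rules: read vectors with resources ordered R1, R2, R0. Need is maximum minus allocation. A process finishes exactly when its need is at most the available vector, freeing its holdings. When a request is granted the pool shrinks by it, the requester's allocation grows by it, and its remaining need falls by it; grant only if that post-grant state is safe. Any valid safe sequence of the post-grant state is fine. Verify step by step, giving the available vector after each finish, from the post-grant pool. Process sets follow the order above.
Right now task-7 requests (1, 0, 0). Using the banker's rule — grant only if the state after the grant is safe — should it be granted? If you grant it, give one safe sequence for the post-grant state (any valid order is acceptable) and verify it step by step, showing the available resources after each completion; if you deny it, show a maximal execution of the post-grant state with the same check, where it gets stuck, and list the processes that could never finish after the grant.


GRANT — the state after the grant stays safe, e.g. via task-2, task-7, task-0, task-4, task-8, task-5, task-6.
Key observation: with (1, 3, 2) left after the transfer, task-2 can run at once — the state stays safe.
Step-by-step check of the post-grant state:
  pool = (1, 3, 2)
  run task-2 (needs (1, 3, 1), free (1, 3, 2)); after release of (2, 1, 0) the pool is (3, 4, 2)
  run task-7 (needs (3, 3, 1), free (3, 4, 2)); after release of (2, 1, 1) the pool is (5, 5, 3)
  run task-0 (needs (5, 4, 3), free (5, 5, 3)); after release of (3, 2, 2) the pool is (8, 7, 5)
  run task-4 (needs (4, 0, 4), free (8, 7, 5)); after release of (0, 2, 2) the pool is (8, 9, 7)
  run task-8 (needs (8, 9, 5), free (8, 9, 7)); after release of (1, 3, 1) the pool is (9, 12, 8)
  run task-5 (needs (8, 9, 7), free (9, 12, 8)); after release of (0, 0, 2) the pool is (9, 12, 10)
  run task-6 (needs (8, 9, 3), free (9, 12, 10)); after release of (0, 0, 1) the pool is (9, 12, 11)


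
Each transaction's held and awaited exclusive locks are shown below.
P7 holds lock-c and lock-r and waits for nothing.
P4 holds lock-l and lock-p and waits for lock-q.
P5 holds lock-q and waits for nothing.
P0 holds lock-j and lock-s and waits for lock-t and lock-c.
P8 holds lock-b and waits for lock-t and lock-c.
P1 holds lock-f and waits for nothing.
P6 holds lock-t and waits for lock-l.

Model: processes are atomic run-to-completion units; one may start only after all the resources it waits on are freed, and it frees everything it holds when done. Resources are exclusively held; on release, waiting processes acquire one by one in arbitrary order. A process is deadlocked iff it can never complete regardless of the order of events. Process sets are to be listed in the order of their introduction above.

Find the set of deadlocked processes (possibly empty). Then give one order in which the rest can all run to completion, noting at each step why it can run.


The deadlocked set is empty.
Key observation: no waiting chain loops back on itself — every chain ends at a process that waits on nothing, so everyone eventually runs.
The rest can finish in the order P5, P7, P4, P6, P1, P0, P8.
Check, step by step:
  P5: no waits; runs immediately, freeing lock-q
  P7: no waits; runs immediately, freeing lock-c and lock-r
  run P4 (all its waits — lock-q — are resolved); releases lock-l and lock-p
  run P6 (all its waits — lock-l — are resolved); releases lock-t
  P1: no waits; runs immediately, freeing lock-f
  run P0 (all its waits — lock-t and lock-c — are resolved); releases lock-j and lock-s
  run P8 (all its waits — lock-t and lock-c — are resolved); releases lock-b


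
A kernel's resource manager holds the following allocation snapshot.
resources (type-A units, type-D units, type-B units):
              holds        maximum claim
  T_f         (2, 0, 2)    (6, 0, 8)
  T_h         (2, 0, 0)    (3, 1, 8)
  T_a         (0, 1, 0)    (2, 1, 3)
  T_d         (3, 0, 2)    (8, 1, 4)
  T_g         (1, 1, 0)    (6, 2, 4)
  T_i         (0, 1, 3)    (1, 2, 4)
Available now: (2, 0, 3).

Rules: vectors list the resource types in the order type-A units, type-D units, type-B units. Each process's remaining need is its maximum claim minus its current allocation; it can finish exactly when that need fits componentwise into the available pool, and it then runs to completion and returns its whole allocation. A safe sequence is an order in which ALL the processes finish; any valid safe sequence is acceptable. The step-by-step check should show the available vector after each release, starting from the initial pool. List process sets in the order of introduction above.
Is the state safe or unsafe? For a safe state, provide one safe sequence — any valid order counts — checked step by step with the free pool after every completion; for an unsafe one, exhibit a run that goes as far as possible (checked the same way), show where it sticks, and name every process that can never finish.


UNSAFE.
Key observation: after T_a, T_i the pool peaks at (2, 2, 6), and each blocked process is short somewhere: T_f on type-A units; T_h on type-B units; T_d on type-A units; T_g on type-A units.
Going as far as possible: T_a, T_i; after that, nothing fits. Verifying each step:
  pool = (2, 0, 3)
  T_a needs (2, 0, 3) <= (2, 0, 3) -> finishes; pool += (0, 1, 0) = (2, 1, 3)
  T_i needs (1, 1, 1) <= (2, 1, 3) -> finishes; pool += (0, 1, 3) = (2, 2, 6)
  blocked: T_f wants (4, 0, 6), pool (2, 2, 6) — not enough type-A units
  blocked: T_h wants (1, 1, 8), pool (2, 2, 6) — not enough type-B units
  blocked: T_d wants (5, 1, 2), pool (2, 2, 6) — not enough type-A units
  blocked: T_g wants (5, 1, 4), pool (2, 2, 6) — not enough type-A units
Processes that can never finish: T_f, T_h, T_d and T_g.


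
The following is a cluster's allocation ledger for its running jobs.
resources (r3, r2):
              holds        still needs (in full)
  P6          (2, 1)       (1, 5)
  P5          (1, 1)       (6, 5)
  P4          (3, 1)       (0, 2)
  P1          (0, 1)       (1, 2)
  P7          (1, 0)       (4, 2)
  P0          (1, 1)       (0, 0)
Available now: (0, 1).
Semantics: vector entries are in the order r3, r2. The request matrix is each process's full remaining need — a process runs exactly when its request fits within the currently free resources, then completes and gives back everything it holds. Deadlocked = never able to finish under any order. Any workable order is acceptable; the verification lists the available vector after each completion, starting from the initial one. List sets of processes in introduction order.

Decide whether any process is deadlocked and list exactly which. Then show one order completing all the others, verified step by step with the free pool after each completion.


Deadlocked: P6 and P5.
Key observation: the wall is r2: completing P0, P4, P1, P7 brings the pool only to (5, 4), and all the rest need more.
A valid finishing order for the others: P0, P4, P1, P7. Verifying each step:
  pool = (0, 1)
  P0 needs (0, 0) <= (0, 1) -> finishes; pool += (1, 1) = (1, 2)
  P4 needs (0, 2) <= (1, 2) -> finishes; pool += (3, 1) = (4, 3)
  P1 needs (1, 2) <= (4, 3) -> finishes; pool += (0, 1) = (4, 4)
  P7 needs (4, 2) <= (4, 4) -> finishes; pool += (1, 0) = (5, 4)
The blocked processes can never fit:
  blocked: P6 wants (1, 5), pool (5, 4) — not enough r2
  blocked: P5 wants (6, 5), pool (5, 4) — not enough r3 and r2


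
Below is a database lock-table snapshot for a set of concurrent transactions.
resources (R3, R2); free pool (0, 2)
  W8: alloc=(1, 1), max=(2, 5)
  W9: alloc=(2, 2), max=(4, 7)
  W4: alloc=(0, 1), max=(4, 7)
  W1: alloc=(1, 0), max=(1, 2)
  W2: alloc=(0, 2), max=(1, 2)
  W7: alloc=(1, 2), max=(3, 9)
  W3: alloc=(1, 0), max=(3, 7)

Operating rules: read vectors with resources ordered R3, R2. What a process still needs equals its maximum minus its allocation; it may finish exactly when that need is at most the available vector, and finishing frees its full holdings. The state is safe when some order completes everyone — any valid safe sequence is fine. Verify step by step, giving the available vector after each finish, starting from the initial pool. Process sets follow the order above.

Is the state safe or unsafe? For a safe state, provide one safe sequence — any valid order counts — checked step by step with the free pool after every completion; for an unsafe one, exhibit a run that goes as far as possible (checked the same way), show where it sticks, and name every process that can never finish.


SAFE. One safe sequence: W1, W2, W8, W9, W4, W3, W7.
Key observation: the order's first zero-slack moment is W1 ((0, 2) needed, (0, 2) free — a requested resource with nothing to spare).
Walking it through:
  pool = (0, 2)
  run W1 (needs (0, 2), free (0, 2)); after release of (1, 0) the pool is (1, 2)
  run W2 (needs (1, 0), free (1, 2)); after release of (0, 2) the pool is (1, 4)
  run W8 (needs (1, 4), free (1, 4)); after release of (1, 1) the pool is (2, 5)
  run W9 (needs (2, 5), free (2, 5)); after release of (2, 2) the pool is (4, 7)
  run W4 (needs (4, 6), free (4, 7)); after release of (0, 1) the pool is (4, 8)
  run W3 (needs (2, 7), free (4, 8)); after release of (1, 0) the pool is (5, 8)
  run W7 (needs (2, 7), free (5, 8)); after release of (1, 2) the pool is (6, 10)


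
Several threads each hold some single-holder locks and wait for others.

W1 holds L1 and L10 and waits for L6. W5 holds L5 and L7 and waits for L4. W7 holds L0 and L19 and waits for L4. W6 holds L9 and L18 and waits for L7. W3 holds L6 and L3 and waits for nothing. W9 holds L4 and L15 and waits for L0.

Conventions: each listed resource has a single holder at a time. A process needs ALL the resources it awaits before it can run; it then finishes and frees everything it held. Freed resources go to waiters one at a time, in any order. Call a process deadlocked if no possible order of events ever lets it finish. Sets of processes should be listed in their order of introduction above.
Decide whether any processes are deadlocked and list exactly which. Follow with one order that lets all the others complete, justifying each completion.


The deadlocked set is W5, W7, W6 and W9.
Key observation: W9 -> W7 -> W9 is a circular wait — nothing in it can go first; W5 and W6 wait into the deadlock from upstream.
The rest can finish in the order W3, W1.
Check, step by step:
  W3 waits on nothing -> runs at once and releases L6 and L3
  W1 waits on L6 — all released -> runs and releases L1 and L10


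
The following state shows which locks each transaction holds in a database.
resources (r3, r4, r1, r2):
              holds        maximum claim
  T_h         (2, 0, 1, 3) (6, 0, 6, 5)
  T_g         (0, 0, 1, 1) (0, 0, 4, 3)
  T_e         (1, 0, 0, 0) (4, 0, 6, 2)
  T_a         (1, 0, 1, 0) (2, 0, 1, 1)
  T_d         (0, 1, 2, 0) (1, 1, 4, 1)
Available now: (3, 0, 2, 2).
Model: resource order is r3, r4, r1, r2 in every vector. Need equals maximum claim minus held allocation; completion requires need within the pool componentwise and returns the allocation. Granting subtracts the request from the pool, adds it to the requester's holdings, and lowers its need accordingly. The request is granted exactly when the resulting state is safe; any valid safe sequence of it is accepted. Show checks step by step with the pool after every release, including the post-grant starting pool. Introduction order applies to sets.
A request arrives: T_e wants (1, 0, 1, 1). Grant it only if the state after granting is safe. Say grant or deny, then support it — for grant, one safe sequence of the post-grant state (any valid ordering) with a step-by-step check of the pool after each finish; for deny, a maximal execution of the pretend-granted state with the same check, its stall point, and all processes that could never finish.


DENY. Granting would leave the state unsafe.
Key observation: after T_a, T_d the pool peaks at (3, 1, 4, 1), and each blocked process is short somewhere: T_h on r3, r1, r2; T_g on r2; T_e on r1.
After a pretend grant, a maximal execution: T_a, T_d — then nothing else fits. Check, step by step:
  pool = (2, 0, 1, 1)
  run T_a (needs (1, 0, 0, 1), free (2, 0, 1, 1)); after release of (1, 0, 1, 0) the pool is (3, 0, 2, 1)
  run T_d (needs (1, 0, 2, 1), free (3, 0, 2, 1)); after release of (0, 1, 2, 0) the pool is (3, 1, 4, 1)
  T_h still needs (4, 0, 5, 2) but only (3, 1, 4, 1) is free — short on r3, r1 and r2
  T_g still needs (0, 0, 3, 2) but only (3, 1, 4, 1) is free — short on r2
  T_e still needs (2, 0, 5, 1) but only (3, 1, 4, 1) is free — short on r1
Had the request been granted, T_h, T_g and T_e could never finish.


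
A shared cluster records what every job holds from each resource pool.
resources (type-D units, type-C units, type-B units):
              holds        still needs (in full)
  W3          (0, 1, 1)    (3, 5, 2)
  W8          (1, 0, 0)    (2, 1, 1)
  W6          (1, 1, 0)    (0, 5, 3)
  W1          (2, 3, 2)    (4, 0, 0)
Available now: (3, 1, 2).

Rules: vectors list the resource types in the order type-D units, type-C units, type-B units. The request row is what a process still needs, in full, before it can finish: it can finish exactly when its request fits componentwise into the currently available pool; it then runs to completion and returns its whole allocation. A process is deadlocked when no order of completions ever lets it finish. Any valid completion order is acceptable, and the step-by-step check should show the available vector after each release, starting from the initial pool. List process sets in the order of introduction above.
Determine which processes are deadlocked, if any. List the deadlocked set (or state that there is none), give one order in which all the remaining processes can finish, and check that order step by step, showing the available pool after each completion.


The deadlocked set is W3 and W6.
Key observation: W8, W1 can finish, but then (6, 4, 4) is all there is, and the blocked group's type-C units demands exceed it.
A valid finishing order for the others: W8, W1. Check, step by step:
  pool = (3, 1, 2)
  W8 needs (2, 1, 1) <= (3, 1, 2) -> finishes; pool += (1, 0, 0) = (4, 1, 2)
  W1 needs (4, 0, 0) <= (4, 1, 2) -> finishes; pool += (2, 3, 2) = (6, 4, 4)
The stuck group stays short no matter what:
  W3 still needs (3, 5, 2) but only (6, 4, 4) is free — short on type-C units
  W6 still needs (0, 5, 3) but only (6, 4, 4) is free — short on type-C units


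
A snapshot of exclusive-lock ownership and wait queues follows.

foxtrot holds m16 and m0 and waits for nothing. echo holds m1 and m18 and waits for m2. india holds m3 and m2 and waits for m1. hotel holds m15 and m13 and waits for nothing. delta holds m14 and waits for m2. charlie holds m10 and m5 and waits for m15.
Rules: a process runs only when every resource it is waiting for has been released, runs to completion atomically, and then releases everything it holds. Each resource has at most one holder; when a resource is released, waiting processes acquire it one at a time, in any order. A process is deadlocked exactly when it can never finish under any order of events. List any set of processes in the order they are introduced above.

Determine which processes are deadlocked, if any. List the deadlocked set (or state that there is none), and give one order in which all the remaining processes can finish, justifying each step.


Deadlocked set: echo, india and delta.
Key observation: along echo -> india -> echo, each member waits on what the next one holds — a deadlock; delta waits into the deadlock from upstream.
One completion order for the rest: foxtrot, hotel, charlie.
Check, step by step:
  foxtrot waits on nothing -> runs at once and releases m16 and m0
  hotel waits on nothing -> runs at once and releases m15 and m13
  charlie: everything it awaited (m15) is free; runs, freeing m10 and m5


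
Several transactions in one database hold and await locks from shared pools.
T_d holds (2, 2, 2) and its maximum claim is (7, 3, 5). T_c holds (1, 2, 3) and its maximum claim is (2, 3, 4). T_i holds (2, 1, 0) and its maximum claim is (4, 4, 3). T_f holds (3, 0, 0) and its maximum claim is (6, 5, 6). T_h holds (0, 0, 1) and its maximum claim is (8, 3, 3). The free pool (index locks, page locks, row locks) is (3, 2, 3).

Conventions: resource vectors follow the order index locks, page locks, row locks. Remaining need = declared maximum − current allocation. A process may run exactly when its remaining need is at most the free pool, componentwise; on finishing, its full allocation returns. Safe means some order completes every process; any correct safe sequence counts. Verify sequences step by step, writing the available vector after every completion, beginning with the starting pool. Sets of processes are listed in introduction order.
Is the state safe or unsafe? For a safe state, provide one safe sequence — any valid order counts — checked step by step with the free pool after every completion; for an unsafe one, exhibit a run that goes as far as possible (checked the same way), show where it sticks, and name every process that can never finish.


The state is SAFE; one workable sequence: T_c, T_i, T_f, T_h, T_d.
Key observation: T_f is the earliest step where a requested resource binds exactly: need (3, 5, 6), pool (6, 5, 6) at its turn.
Step-by-step check:
  pool = (3, 2, 3)
  T_c needs (1, 1, 1) <= (3, 2, 3) -> finishes; pool += (1, 2, 3) = (4, 4, 6)
  T_i needs (2, 3, 3) <= (4, 4, 6) -> finishes; pool += (2, 1, 0) = (6, 5, 6)
  T_f needs (3, 5, 6) <= (6, 5, 6) -> finishes; pool += (3, 0, 0) = (9, 5, 6)
  T_h needs (8, 3, 2) <= (9, 5, 6) -> finishes; pool += (0, 0, 1) = (9, 5, 7)
  T_d needs (5, 1, 3) <= (9, 5, 7) -> finishes; pool += (2, 2, 2) = (11, 7, 9)


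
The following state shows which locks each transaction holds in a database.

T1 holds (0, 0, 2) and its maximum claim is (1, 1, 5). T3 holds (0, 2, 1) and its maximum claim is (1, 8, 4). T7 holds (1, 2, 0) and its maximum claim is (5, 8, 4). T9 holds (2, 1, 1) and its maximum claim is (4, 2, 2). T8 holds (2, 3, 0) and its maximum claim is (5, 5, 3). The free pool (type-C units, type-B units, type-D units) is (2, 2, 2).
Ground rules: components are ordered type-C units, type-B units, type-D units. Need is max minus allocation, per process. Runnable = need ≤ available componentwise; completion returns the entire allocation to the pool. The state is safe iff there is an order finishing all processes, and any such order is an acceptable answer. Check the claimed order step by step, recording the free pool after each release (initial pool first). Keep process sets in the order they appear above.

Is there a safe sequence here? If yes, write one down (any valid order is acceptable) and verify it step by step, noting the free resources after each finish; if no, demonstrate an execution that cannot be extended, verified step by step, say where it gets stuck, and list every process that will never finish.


SAFE — a valid safe sequence is T9, T8, T3, T7, T1.
Key observation: T9 marks the first exact bind of the order: its need (2, 1, 1) fits the free (2, 2, 2) with zero slack on a requested resource.
Check, step by step:
  pool = (2, 2, 2)
  T9: need (2, 1, 1) fits (2, 2, 2); releases (2, 1, 1), pool now (4, 3, 3)
  T8: need (3, 2, 3) fits (4, 3, 3); releases (2, 3, 0), pool now (6, 6, 3)
  T3: need (1, 6, 3) fits (6, 6, 3); releases (0, 2, 1), pool now (6, 8, 4)
  T7: need (4, 6, 4) fits (6, 8, 4); releases (1, 2, 0), pool now (7, 10, 4)
  T1: need (1, 1, 3) fits (7, 10, 4); releases (0, 0, 2), pool now (7, 10, 6)
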